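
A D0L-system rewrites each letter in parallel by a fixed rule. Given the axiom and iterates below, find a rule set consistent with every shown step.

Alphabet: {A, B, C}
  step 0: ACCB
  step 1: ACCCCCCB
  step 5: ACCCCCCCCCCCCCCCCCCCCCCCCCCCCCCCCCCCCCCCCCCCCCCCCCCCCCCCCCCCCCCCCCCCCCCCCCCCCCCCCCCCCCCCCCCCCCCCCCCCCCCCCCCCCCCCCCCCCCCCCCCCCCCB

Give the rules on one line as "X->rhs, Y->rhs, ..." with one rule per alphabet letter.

A->AC, B->CB, C->CC

  step 0 ⇒ step 1: ACCB ⇒ AC·CC·CC·CB
    A ↦ AC
    B ↦ CB
    C ↦ CC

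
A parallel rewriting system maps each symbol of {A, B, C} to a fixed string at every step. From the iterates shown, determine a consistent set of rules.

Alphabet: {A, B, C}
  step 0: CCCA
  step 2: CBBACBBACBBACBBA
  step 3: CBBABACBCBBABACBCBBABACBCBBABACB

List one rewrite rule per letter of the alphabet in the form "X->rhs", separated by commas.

A->CB, B->BA, C->CB

  step 2 ⇒ step 3: CBBACBBACBBACBBA ⇒ CB·BA·BA·CB·CB·BA·BA·CB·CB·BA·BA·CB·CB·BA·BA·CB
    A ↦ CB
    B ↦ BA
    C ↦ CB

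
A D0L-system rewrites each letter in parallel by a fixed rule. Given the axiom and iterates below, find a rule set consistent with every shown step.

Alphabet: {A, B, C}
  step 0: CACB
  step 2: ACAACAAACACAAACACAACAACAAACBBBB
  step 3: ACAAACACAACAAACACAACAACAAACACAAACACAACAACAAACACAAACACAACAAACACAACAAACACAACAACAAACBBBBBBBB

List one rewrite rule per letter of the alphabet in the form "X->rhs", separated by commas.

  step 2 ⇒ step 3: ACAACAAACACAAACACAACAACAAACBBBB ⇒ ACA·AAC·ACA·ACA·AAC·ACA·ACA·ACA·AAC·ACA·AAC·ACA·ACA·ACA·AAC·ACA·AAC·ACA·ACA·AAC·ACA·ACA·AAC·ACA·ACA·ACA·AAC·BB·BB·BB·BB
    A ↦ ACA
    B ↦ BB
    C ↦ AAC

A->ACA, B->BB, C->AAC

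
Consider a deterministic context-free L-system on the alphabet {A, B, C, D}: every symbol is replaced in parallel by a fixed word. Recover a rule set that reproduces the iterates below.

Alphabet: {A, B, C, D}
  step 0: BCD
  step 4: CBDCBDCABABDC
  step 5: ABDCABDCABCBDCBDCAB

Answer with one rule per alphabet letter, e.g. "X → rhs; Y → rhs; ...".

  step 4 ⇒ step 5: CBDCBDCABABDC ⇒ AB·D·C·AB·D·C·AB·CB·D·CB·D·C·AB
    A ↦ CB
    B ↦ D
    C ↦ AB
    D ↦ C

A->CB, B->D, C->AB, D->C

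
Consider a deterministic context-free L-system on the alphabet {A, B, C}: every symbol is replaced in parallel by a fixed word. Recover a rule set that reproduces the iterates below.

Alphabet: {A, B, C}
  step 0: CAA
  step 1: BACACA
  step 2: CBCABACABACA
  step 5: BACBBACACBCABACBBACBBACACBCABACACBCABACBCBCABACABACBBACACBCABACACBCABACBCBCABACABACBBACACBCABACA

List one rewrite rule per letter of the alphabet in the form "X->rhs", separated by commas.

A->CA, B->CB, C->BA

  step 1 ⇒ step 2: BACACA ⇒ CB·CA·BA·CA·BA·CA
    A ↦ CA
    B ↦ CB
    C ↦ BA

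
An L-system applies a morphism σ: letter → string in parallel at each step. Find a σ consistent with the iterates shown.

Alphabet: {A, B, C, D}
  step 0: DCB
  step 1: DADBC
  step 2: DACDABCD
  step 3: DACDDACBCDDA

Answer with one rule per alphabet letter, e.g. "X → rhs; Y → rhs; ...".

A->C, B->BC, C->D, D->DA

  step 2 ⇒ step 3: DACDABCD ⇒ DA·C·D·DA·C·BC·D·DA
    A ↦ C
    B ↦ BC
    C ↦ D
    D ↦ DA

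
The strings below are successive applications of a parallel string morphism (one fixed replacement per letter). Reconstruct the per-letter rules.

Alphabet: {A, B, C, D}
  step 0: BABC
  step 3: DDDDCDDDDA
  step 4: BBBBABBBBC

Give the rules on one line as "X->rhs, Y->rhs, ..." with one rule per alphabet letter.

  step 3 ⇒ step 4: DDDDCDDDDA ⇒ B·B·B·B·A·B·B·B·B·C
    A ↦ C
    C ↦ A
    D ↦ B
    B ↦ DD  (constrained at step 0)

A->C, B->DD, C->A, D->B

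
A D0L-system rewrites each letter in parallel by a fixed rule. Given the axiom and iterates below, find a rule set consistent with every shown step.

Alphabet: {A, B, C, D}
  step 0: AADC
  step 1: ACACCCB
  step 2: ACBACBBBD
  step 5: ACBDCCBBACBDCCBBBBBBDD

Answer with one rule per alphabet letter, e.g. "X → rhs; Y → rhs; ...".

  step 1 ⇒ step 2: ACACCCB ⇒ AC·B·AC·B·B·B·D
    A ↦ AC
    B ↦ D
    C ↦ B
  step 0 ⇒ step 1: AADC ⇒ AC·AC·CC·B
    D ↦ CC

A->AC, B->D, C->B, D->CC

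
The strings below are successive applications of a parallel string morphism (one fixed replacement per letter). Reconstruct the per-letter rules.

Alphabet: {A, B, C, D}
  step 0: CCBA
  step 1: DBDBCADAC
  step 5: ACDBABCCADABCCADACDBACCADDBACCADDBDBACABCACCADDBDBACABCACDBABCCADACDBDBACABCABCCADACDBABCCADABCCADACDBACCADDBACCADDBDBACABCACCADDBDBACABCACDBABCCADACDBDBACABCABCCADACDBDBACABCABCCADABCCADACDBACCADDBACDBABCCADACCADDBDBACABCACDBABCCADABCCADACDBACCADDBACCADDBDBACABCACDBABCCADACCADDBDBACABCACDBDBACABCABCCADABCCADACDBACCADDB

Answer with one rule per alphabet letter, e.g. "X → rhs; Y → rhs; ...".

  step 0 ⇒ step 1: CCBA ⇒ DB·DB·CAD·AC
    A ↦ AC
    B ↦ CAD
    C ↦ DB
    D ↦ ABC  (constrained at step 1)

A->AC, B->CAD, C->DB, D->ABC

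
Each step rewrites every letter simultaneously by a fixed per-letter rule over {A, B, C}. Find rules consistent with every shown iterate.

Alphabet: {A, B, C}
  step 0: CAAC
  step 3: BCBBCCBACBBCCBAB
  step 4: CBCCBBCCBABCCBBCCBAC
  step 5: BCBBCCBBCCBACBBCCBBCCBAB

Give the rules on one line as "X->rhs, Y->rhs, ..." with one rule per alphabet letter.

  step 4 ⇒ step 5: CBCCBBCCBABCCBBCCBAC ⇒ B·C·B·B·C·C·B·B·C·CBA·C·B·B·C·C·B·B·C·CBA·B
    A ↦ CBA
    B ↦ C
    C ↦ B

A->CBA, B->C, C->B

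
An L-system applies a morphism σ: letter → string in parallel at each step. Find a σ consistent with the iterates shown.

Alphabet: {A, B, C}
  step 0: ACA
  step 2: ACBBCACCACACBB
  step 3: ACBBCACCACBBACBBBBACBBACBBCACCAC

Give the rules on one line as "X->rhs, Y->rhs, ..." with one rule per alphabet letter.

A->AC, B->CAC, C->BB

  step 2 ⇒ step 3: ACBBCACCACACBB ⇒ AC·BB·CAC·CAC·BB·AC·BB·BB·AC·BB·AC·BB·CAC·CAC
    A ↦ AC
    B ↦ CAC
    C ↦ BB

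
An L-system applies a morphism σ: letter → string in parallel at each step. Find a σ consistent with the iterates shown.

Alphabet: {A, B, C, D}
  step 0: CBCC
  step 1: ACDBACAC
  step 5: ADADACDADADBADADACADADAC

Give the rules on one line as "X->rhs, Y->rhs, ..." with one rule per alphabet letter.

A->D, B->DB, C->AC, D->A

  step 0 ⇒ step 1: CBCC ⇒ AC·DB·AC·AC
    B ↦ DB
    C ↦ AC
    A ↦ D  (constrained at step 1)
    D ↦ A  (constrained at step 1)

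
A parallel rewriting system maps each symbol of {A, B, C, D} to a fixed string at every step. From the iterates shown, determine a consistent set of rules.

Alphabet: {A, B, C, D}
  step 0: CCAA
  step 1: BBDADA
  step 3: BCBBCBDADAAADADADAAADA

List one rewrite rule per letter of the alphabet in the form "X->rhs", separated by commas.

  step 0 ⇒ step 1: CCAA ⇒ B·B·DA·DA
    A ↦ DA
    C ↦ B
    B ↦ CB  (constrained at step 1)
    D ↦ AA  (constrained at step 1)

A->DA, B->CB, C->B, D->AA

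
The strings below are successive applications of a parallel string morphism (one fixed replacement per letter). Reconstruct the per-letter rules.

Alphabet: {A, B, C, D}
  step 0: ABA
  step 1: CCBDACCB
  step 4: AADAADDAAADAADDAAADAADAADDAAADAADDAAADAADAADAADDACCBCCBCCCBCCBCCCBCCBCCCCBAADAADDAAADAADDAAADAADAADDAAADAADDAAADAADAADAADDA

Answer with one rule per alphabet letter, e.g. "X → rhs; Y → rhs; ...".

A->CCB, B->DA, C->AAD, D->C

  step 0 ⇒ step 1: ABA ⇒ CCB·DA·CCB
    A ↦ CCB
    B ↦ DA
    C ↦ AAD  (constrained at step 1)
    D ↦ C  (constrained at step 1)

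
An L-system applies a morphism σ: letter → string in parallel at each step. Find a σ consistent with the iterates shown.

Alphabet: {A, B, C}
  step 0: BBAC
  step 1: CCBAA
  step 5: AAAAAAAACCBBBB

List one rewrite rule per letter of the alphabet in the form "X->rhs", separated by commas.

  step 0 ⇒ step 1: BBAC ⇒ C·C·B·AA
    A ↦ B
    B ↦ C
    C ↦ AA

A->B, B->C, C->AA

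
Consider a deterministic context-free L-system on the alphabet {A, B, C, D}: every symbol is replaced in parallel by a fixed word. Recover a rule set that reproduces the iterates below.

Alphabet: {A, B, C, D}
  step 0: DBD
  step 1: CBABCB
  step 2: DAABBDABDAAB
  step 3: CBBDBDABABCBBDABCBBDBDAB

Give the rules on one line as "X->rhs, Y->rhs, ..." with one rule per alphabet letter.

A->BD, B->AB, C->DA, D->CB

  step 2 ⇒ step 3: DAABBDABDAAB ⇒ CB·BD·BD·AB·AB·CB·BD·AB·CB·BD·BD·AB
    A ↦ BD
    B ↦ AB
    D ↦ CB
  step 1 ⇒ step 2: CBABCB ⇒ DA·AB·BD·AB·DA·AB
    C ↦ DA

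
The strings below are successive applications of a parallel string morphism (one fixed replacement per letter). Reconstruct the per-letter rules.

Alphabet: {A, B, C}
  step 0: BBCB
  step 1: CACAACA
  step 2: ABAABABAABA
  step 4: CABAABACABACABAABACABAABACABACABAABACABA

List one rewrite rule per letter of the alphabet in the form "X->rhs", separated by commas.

  step 1 ⇒ step 2: CACAACA ⇒ A·BA·A·BA·BA·A·BA
    A ↦ BA
    C ↦ A
  step 0 ⇒ step 1: BBCB ⇒ CA·CA·A·CA
    B ↦ CA

A->BA, B->CA, C->A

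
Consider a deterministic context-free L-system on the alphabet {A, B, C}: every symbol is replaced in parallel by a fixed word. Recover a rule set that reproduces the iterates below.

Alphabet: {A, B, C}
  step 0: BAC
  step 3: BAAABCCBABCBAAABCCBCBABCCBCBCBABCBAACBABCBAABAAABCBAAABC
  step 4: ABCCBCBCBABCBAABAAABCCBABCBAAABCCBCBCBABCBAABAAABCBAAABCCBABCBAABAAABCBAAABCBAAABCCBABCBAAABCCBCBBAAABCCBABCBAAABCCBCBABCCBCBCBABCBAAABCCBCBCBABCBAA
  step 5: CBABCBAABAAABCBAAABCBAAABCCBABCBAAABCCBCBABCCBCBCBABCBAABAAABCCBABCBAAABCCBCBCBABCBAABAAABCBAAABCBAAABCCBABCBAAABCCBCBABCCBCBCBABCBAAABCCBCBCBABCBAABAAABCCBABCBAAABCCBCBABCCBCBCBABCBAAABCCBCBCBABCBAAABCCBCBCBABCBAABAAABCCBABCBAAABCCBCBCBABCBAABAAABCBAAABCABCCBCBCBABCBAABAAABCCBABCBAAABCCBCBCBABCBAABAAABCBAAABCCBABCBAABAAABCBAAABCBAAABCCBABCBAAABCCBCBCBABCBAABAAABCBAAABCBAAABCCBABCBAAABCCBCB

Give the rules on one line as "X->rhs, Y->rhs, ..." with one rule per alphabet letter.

  step 4 ⇒ step 5: ABCCBCBCBABCBAABAAABCCBABCBAAABCCBCBCBABCBAABAAABCBAAABCCBABCBAABAAABCBAAABCBAAABCCBABCBAAABCCBCBBAAABCCBABCBAAABCCBCBABCCBCBCBABCBAAABCCBCBCBABCBAA ⇒ CB·ABC·BAA·BAA·ABC·BAA·ABC·BAA·ABC·CB·ABC·BAA·ABC·CB·CB·ABC·CB·CB·CB·ABC·BAA·BAA·ABC·CB·ABC·BAA·ABC·CB·CB·CB·ABC·BAA·BAA·ABC·BAA·ABC·BAA·ABC·CB·ABC·BAA·ABC·CB·CB·ABC·CB·CB·CB·ABC·BAA·ABC·CB·CB·CB·ABC·BAA·BAA·ABC·CB·ABC·BAA·ABC·CB·CB·ABC·CB·CB·CB·ABC·BAA·ABC·CB·CB·CB·ABC·BAA·ABC·CB·CB·CB·ABC·BAA·BAA·ABC·CB·ABC·BAA·ABC·CB·CB·CB·ABC·BAA·BAA·ABC·BAA·ABC·ABC·CB·CB·CB·ABC·BAA·BAA·ABC·CB·ABC·BAA·ABC·CB·CB·CB·ABC·BAA·BAA·ABC·BAA·ABC·CB·ABC·BAA·BAA·ABC·BAA·ABC·BAA·ABC·CB·ABC·BAA·ABC·CB·CB·CB·ABC·BAA·BAA·ABC·BAA·ABC·BAA·ABC·CB·ABC·BAA·ABC·CB·CB
    A ↦ CB
    B ↦ ABC
    C ↦ BAA

A->CB, B->ABC, C->BAA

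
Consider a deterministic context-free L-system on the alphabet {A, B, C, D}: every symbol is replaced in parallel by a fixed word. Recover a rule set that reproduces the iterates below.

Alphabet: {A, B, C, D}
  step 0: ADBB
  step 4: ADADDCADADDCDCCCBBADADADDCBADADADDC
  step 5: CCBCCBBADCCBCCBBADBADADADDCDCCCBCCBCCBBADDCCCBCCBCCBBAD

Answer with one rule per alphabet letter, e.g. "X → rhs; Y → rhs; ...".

A->CC, B->DC, C->AD, D->B

  step 4 ⇒ step 5: ADADDCADADDCDCCCBBADADADDCBADADADDC ⇒ CC·B·CC·B·B·AD·CC·B·CC·B·B·AD·B·AD·AD·AD·DC·DC·CC·B·CC·B·CC·B·B·AD·DC·CC·B·CC·B·CC·B·B·AD
    A ↦ CC
    B ↦ DC
    C ↦ AD
    D ↦ B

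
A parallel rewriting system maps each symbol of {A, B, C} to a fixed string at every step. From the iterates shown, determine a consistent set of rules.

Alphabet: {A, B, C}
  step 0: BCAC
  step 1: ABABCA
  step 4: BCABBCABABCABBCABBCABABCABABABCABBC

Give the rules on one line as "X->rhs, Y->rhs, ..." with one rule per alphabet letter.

  step 0 ⇒ step 1: BCAC ⇒ AB·A·BC·A
    A ↦ BC
    B ↦ AB
    C ↦ A

A->BC, B->AB, C->A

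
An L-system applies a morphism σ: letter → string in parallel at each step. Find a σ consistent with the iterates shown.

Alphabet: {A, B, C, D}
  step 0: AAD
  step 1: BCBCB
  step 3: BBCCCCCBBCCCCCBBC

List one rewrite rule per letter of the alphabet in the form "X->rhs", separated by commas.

  step 0 ⇒ step 1: AAD ⇒ BC·BC·B
    A ↦ BC
    D ↦ B
    B ↦ DA  (constrained at step 1)
    C ↦ CC  (constrained at step 1)

A->BC, B->DA, C->CC, D->B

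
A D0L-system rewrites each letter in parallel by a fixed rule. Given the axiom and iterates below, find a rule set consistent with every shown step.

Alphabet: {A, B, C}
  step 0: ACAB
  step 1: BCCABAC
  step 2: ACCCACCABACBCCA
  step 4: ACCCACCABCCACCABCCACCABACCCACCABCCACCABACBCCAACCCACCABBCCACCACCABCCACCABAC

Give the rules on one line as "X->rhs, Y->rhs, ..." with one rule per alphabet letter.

A->B, B->AC, C->CCA

  step 1 ⇒ step 2: BCCABAC ⇒ AC·CCA·CCA·B·AC·B·CCA
    A ↦ B
    B ↦ AC
    C ↦ CCA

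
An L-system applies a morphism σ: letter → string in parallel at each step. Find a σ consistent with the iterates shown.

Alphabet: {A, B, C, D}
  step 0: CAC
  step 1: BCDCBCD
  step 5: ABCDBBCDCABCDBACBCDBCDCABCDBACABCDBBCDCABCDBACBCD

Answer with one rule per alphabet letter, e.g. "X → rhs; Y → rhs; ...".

  step 0 ⇒ step 1: CAC ⇒ BCD·C·BCD
    A ↦ C
    C ↦ BCD
    B ↦ A  (constrained at step 1)
    D ↦ B  (constrained at step 1)

A->C, B->A, C->BCD, D->B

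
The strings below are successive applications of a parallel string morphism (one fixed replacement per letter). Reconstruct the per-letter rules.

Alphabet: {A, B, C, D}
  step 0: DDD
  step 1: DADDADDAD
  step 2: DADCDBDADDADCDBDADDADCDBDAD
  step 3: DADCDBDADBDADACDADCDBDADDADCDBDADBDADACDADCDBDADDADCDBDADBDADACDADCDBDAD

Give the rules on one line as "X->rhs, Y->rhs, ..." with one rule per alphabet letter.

A->CDB, B->AC, C->B, D->DAD

  step 2 ⇒ step 3: DADCDBDADDADCDBDADDADCDBDAD ⇒ DAD·CDB·DAD·B·DAD·AC·DAD·CDB·DAD·DAD·CDB·DAD·B·DAD·AC·DAD·CDB·DAD·DAD·CDB·DAD·B·DAD·AC·DAD·CDB·DAD
    A ↦ CDB
    B ↦ AC
    C ↦ B
    D ↦ DAD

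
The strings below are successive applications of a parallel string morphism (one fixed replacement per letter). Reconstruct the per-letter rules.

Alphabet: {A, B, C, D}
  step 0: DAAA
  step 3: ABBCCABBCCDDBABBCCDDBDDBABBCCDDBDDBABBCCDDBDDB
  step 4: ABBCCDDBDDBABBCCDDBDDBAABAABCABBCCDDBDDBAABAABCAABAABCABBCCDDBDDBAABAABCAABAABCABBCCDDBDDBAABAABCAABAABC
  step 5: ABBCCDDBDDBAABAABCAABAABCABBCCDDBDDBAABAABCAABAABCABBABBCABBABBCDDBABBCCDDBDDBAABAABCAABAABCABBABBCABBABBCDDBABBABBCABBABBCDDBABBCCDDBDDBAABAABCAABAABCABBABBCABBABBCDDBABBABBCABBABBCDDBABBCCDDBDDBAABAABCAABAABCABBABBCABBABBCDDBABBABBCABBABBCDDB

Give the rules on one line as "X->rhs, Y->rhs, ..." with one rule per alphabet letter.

A->ABB, B->C, C->DDB, D->AAB

  step 4 ⇒ step 5: ABBCCDDBDDBABBCCDDBDDBAABAABCABBCCDDBDDBAABAABCAABAABCABBCCDDBDDBAABAABCAABAABCABBCCDDBDDBAABAABCAABAABC ⇒ ABB·C·C·DDB·DDB·AAB·AAB·C·AAB·AAB·C·ABB·C·C·DDB·DDB·AAB·AAB·C·AAB·AAB·C·ABB·ABB·C·ABB·ABB·C·DDB·ABB·C·C·DDB·DDB·AAB·AAB·C·AAB·AAB·C·ABB·ABB·C·ABB·ABB·C·DDB·ABB·ABB·C·ABB·ABB·C·DDB·ABB·C·C·DDB·DDB·AAB·AAB·C·AAB·AAB·C·ABB·ABB·C·ABB·ABB·C·DDB·ABB·ABB·C·ABB·ABB·C·DDB·ABB·C·C·DDB·DDB·AAB·AAB·C·AAB·AAB·C·ABB·ABB·C·ABB·ABB·C·DDB·ABB·ABB·C·ABB·ABB·C·DDB
    A ↦ ABB
    B ↦ C
    C ↦ DDB
    D ↦ AAB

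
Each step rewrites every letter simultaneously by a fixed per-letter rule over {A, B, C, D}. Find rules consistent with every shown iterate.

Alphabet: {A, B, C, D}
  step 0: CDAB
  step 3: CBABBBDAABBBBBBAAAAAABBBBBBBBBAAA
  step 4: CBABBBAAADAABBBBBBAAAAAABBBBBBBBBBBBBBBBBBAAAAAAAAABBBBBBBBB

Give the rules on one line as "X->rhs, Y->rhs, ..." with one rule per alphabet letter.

A->BBB, B->A, C->CB, D->DAA

  step 3 ⇒ step 4: CBABBBDAABBBBBBAAAAAABBBBBBBBBAAA ⇒ CB·A·BBB·A·A·A·DAA·BBB·BBB·A·A·A·A·A·A·BBB·BBB·BBB·BBB·BBB·BBB·A·A·A·A·A·A·A·A·A·BBB·BBB·BBB
    A ↦ BBB
    B ↦ A
    C ↦ CB
    D ↦ DAA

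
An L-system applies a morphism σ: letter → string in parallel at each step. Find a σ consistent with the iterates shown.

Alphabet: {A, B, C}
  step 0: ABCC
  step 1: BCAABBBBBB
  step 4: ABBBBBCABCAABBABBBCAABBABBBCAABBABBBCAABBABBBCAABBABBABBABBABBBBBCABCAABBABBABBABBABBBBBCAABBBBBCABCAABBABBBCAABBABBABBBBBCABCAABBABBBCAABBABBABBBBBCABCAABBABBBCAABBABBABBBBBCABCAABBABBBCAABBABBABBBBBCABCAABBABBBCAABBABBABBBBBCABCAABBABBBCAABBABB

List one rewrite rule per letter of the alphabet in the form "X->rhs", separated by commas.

  step 0 ⇒ step 1: ABCC ⇒ BCA·ABB·BB·BB
    A ↦ BCA
    B ↦ ABB
    C ↦ BB

A->BCA, B->ABB, C->BB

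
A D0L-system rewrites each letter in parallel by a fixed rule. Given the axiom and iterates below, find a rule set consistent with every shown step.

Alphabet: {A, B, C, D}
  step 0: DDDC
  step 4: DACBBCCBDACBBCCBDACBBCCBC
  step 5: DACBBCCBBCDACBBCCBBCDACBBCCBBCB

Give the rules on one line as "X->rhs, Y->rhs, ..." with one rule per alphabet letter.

  step 4 ⇒ step 5: DACBBCCBDACBBCCBDACBBCCBC ⇒ DA·CB·B·C·C·B·B·C·DA·CB·B·C·C·B·B·C·DA·CB·B·C·C·B·B·C·B
    A ↦ CB
    B ↦ C
    C ↦ B
    D ↦ DA

A->CB, B->C, C->B, D->DA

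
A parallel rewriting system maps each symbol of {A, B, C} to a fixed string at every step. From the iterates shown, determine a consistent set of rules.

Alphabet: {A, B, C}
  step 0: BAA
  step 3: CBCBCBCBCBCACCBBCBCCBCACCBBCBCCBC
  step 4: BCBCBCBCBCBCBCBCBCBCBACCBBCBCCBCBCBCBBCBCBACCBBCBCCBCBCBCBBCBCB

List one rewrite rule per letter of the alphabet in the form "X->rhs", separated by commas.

  step 3 ⇒ step 4: CBCBCBCBCBCACCBBCBCCBCACCBBCBCCBC ⇒ B·CBC·B·CBC·B·CBC·B·CBC·B·CBC·B·ACC·B·B·CBC·CBC·B·CBC·B·B·CBC·B·ACC·B·B·CBC·CBC·B·CBC·B·B·CBC·B
    A ↦ ACC
    B ↦ CBC
    C ↦ B

A->ACC, B->CBC, C->B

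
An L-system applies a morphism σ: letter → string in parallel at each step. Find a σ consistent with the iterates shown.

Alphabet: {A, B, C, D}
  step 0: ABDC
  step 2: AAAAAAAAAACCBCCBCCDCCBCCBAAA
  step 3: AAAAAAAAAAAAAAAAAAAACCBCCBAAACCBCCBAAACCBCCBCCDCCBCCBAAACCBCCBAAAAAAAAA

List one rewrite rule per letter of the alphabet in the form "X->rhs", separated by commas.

A->AA, B->AAA, C->CCB, D->CCD

  step 2 ⇒ step 3: AAAAAAAAAACCBCCBCCDCCBCCBAAA ⇒ AA·AA·AA·AA·AA·AA·AA·AA·AA·AA·CCB·CCB·AAA·CCB·CCB·AAA·CCB·CCB·CCD·CCB·CCB·AAA·CCB·CCB·AAA·AA·AA·AA
    A ↦ AA
    B ↦ AAA
    C ↦ CCB
    D ↦ CCD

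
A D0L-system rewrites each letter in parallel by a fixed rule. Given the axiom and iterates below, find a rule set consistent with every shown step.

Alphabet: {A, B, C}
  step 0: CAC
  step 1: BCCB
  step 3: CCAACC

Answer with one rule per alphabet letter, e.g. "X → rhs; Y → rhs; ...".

  step 0 ⇒ step 1: CAC ⇒ B·CC·B
    A ↦ CC
    C ↦ B
    B ↦ A  (constrained at step 1)

A->CC, B->A, C->B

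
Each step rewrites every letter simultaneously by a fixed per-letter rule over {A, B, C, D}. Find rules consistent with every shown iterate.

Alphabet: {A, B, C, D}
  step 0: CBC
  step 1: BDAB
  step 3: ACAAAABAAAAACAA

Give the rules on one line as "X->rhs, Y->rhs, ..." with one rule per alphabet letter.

  step 0 ⇒ step 1: CBC ⇒ B·DA·B
    B ↦ DA
    C ↦ B
    A ↦ AA  (constrained at step 1)
    D ↦ AC  (constrained at step 1)

A->AA, B->DA, C->B, D->AC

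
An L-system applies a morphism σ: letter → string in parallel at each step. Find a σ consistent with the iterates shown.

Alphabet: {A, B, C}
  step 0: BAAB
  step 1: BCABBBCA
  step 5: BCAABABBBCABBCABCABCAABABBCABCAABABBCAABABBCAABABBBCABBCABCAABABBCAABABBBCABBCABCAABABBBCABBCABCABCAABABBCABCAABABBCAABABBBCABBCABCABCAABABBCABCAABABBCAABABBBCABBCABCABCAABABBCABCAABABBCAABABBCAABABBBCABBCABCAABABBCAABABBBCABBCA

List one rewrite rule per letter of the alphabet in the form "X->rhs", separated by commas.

  step 0 ⇒ step 1: BAAB ⇒ BCA·B·B·BCA
    A ↦ B
    B ↦ BCA
    C ↦ ABA  (constrained at step 1)

A->B, B->BCA, C->ABA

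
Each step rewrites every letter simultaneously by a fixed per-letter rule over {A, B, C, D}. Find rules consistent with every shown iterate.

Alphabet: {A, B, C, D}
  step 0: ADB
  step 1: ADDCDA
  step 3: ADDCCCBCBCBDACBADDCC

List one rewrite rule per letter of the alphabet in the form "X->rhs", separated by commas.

A->ADD, B->DA, C->CB, D->C

  step 0 ⇒ step 1: ADB ⇒ ADD·C·DA
    A ↦ ADD
    B ↦ DA
    D ↦ C
    C ↦ CB  (constrained at step 1)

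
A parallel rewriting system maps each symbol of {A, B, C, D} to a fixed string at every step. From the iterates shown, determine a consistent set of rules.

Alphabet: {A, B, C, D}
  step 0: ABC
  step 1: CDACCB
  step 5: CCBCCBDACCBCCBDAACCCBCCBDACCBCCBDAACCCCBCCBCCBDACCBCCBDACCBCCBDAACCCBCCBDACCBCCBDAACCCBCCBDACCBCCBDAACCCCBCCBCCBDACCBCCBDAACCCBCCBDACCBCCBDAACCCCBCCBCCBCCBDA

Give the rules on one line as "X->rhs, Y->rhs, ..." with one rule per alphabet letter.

  step 0 ⇒ step 1: ABC ⇒ C·DA·CCB
    A ↦ C
    B ↦ DA
    C ↦ CCB
    D ↦ A  (constrained at step 1)

A->C, B->DA, C->CCB, D->A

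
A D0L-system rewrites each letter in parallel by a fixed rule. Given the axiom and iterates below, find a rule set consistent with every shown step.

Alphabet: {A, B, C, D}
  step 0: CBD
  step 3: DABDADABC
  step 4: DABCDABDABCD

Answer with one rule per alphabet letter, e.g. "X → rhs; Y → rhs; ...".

A->B, B->C, C->D, D->DA

  step 3 ⇒ step 4: DABDADABC ⇒ DA·B·C·DA·B·DA·B·C·D
    A ↦ B
    B ↦ C
    C ↦ D
    D ↦ DA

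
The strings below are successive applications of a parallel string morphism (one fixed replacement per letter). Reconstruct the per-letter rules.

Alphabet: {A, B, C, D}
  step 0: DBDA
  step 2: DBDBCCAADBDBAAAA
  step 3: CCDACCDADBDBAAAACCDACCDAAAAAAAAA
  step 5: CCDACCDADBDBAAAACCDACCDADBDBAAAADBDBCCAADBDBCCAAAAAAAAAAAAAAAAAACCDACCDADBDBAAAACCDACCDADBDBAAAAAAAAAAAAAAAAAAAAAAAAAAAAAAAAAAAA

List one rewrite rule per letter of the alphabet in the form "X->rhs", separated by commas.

  step 2 ⇒ step 3: DBDBCCAADBDBAAAA ⇒ CC·DA·CC·DA·DB·DB·AA·AA·CC·DA·CC·DA·AA·AA·AA·AA
    A ↦ AA
    B ↦ DA
    C ↦ DB
    D ↦ CC

A->AA, B->DA, C->DB, D->CC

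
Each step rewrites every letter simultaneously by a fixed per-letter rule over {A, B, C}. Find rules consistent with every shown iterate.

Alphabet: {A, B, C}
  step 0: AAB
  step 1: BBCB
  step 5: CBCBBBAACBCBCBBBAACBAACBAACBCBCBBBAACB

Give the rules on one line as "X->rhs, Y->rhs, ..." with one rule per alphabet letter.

A->B, B->CB, C->AA

  step 0 ⇒ step 1: AAB ⇒ B·B·CB
    A ↦ B
    B ↦ CB
    C ↦ AA  (constrained at step 1)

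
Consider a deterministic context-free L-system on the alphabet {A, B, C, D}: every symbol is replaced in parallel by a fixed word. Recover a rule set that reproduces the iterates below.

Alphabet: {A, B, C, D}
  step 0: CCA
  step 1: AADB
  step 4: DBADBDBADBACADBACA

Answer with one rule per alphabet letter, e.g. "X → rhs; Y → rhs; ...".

  step 0 ⇒ step 1: CCA ⇒ A·A·DB
    A ↦ DB
    C ↦ A
    B ↦ A  (constrained at step 1)
    D ↦ AC  (constrained at step 1)

A->DB, B->A, C->A, D->AC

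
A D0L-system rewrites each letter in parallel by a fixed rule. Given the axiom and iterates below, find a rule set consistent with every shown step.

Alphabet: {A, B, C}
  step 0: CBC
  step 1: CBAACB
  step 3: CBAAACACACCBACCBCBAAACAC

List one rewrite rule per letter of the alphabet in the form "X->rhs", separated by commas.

A->AC, B->AA, C->CB

  step 0 ⇒ step 1: CBC ⇒ CB·AA·CB
    B ↦ AA
    C ↦ CB
    A ↦ AC  (constrained at step 1)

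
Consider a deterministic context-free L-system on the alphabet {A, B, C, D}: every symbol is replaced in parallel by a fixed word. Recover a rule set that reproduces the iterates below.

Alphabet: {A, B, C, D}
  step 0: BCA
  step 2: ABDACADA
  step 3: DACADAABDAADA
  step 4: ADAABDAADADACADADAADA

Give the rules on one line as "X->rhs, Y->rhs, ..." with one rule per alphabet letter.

  step 3 ⇒ step 4: DACADAABDAADA ⇒ A·DA·AB·DA·A·DA·DA·C·A·DA·DA·A·DA
    A ↦ DA
    B ↦ C
    C ↦ AB
    D ↦ A

A->DA, B->C, C->AB, D->A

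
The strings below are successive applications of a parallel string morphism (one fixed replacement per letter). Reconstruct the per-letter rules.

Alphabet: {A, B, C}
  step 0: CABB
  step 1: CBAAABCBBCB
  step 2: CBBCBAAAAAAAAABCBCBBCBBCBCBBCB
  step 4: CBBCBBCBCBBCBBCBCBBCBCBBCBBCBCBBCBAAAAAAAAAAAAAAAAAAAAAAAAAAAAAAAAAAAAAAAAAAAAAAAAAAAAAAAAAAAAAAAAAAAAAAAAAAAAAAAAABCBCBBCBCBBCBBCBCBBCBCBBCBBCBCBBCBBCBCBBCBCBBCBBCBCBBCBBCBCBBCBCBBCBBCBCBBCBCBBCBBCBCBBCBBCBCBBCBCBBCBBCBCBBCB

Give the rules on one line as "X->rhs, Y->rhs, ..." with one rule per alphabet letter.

  step 1 ⇒ step 2: CBAAABCBBCB ⇒ CB·BCB·AAA·AAA·AAA·BCB·CB·BCB·BCB·CB·BCB
    A ↦ AAA
    B ↦ BCB
    C ↦ CB

A->AAA, B->BCB, C->CB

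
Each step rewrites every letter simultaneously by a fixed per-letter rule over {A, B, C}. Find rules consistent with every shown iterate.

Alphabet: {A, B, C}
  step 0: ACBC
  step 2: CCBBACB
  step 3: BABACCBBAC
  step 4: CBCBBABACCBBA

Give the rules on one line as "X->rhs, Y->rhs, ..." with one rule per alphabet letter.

A->B, B->C, C->BA

  step 3 ⇒ step 4: BABACCBBAC ⇒ C·B·C·B·BA·BA·C·C·B·BA
    A ↦ B
    B ↦ C
    C ↦ BA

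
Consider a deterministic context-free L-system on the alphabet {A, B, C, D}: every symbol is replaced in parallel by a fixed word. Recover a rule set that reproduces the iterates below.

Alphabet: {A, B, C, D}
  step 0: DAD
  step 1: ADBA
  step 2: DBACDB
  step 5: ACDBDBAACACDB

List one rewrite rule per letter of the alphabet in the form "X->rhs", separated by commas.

  step 1 ⇒ step 2: ADBA ⇒ DB·A·C·DB
    A ↦ DB
    B ↦ C
    D ↦ A
    C ↦ A  (constrained at step 2)

A->DB, B->C, C->A, D->A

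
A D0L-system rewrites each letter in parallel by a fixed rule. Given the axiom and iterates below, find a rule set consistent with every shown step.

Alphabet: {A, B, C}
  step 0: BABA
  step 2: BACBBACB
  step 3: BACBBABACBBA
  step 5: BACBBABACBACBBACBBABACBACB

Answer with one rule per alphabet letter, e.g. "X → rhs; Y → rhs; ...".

  step 2 ⇒ step 3: BACBBACB ⇒ BA·C·B·BA·BA·C·B·BA
    A ↦ C
    B ↦ BA
    C ↦ B

A->C, B->BA, C->B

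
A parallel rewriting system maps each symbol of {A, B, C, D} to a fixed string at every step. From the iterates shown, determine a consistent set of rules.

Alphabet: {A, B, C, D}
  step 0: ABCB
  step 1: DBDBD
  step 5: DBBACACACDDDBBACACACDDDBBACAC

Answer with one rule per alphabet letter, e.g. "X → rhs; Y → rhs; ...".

  step 0 ⇒ step 1: ABCB ⇒ DB·D·B·D
    A ↦ DB
    B ↦ D
    C ↦ B
    D ↦ AC  (constrained at step 1)

A->DB, B->D, C->B, D->AC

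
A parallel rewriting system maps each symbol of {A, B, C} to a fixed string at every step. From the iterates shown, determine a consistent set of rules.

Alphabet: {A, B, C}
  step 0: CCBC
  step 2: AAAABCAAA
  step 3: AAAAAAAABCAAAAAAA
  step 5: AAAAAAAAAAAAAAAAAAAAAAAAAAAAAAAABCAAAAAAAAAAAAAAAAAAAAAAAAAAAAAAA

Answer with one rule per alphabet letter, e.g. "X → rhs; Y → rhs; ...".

  step 2 ⇒ step 3: AAAABCAAA ⇒ AA·AA·AA·AA·BC·A·AA·AA·AA
    A ↦ AA
    B ↦ BC
    C ↦ A

A->AA, B->BC, C->A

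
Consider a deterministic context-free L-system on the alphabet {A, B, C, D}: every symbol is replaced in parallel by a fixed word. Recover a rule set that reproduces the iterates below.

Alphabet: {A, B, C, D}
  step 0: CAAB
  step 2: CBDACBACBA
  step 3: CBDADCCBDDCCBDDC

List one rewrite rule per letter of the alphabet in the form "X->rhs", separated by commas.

A->DC, B->D, C->CB, D->A

  step 2 ⇒ step 3: CBDACBACBA ⇒ CB·D·A·DC·CB·D·DC·CB·D·DC
    A ↦ DC
    B ↦ D
    C ↦ CB
    D ↦ A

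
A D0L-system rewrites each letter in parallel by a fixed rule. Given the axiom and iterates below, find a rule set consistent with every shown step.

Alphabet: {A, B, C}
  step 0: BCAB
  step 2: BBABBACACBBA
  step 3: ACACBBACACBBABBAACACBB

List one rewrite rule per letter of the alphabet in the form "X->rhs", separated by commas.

  step 2 ⇒ step 3: BBABBACACBBA ⇒ AC·AC·BB·AC·AC·BB·A·BB·A·AC·AC·BB
    A ↦ BB
    B ↦ AC
    C ↦ A

A->BB, B->AC, C->A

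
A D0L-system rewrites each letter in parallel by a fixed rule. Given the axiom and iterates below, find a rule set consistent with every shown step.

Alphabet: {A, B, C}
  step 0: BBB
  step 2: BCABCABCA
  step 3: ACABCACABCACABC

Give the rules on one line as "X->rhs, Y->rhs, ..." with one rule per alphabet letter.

  step 2 ⇒ step 3: BCABCABCA ⇒ AC·A·BC·AC·A·BC·AC·A·BC
    A ↦ BC
    B ↦ AC
    C ↦ A

A->BC, B->AC, C->A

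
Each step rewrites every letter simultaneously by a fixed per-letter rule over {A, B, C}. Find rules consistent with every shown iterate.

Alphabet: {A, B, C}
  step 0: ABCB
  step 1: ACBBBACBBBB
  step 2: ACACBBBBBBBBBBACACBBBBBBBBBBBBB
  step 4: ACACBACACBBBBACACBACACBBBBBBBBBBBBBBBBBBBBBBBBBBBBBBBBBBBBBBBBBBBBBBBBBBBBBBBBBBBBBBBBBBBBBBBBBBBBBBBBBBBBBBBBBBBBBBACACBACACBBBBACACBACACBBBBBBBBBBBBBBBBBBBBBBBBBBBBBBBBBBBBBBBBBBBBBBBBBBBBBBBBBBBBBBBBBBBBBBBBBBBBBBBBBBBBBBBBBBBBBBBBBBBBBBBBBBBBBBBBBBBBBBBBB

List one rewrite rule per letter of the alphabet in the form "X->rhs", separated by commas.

  step 1 ⇒ step 2: ACBBBACBBBB ⇒ AC·ACB·BBB·BBB·BBB·AC·ACB·BBB·BBB·BBB·BBB
    A ↦ AC
    B ↦ BBB
    C ↦ ACB

A->AC, B->BBB, C->ACB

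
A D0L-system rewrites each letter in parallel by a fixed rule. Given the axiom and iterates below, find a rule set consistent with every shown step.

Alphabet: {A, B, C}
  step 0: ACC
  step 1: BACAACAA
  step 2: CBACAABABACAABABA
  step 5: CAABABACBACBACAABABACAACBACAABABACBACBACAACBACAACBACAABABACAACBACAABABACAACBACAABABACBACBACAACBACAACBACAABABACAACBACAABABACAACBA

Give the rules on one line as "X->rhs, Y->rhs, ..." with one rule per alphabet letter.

  step 1 ⇒ step 2: BACAACAA ⇒ C·BA·CAA·BA·BA·CAA·BA·BA
    A ↦ BA
    B ↦ C
    C ↦ CAA

A->BA, B->C, C->CAA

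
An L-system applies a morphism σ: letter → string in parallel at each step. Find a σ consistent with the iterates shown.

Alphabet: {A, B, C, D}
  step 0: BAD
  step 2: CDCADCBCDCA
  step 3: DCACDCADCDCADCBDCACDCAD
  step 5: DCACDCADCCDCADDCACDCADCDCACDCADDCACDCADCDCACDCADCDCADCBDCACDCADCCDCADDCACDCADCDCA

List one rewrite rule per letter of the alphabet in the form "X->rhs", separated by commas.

  step 2 ⇒ step 3: CDCADCBCDCA ⇒ DCA·C·DCA·D·C·DCA·DCB·DCA·C·DCA·D
    A ↦ D
    B ↦ DCB
    C ↦ DCA
    D ↦ C

A->D, B->DCB, C->DCA, D->C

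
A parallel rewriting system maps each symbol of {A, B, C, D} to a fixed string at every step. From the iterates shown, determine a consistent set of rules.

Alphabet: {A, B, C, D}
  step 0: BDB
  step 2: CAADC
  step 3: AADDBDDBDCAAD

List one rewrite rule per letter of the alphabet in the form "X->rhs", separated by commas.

  step 2 ⇒ step 3: CAADC ⇒ AAD·DBD·DBD·C·AAD
    A ↦ DBD
    C ↦ AAD
    D ↦ C
    B ↦ D  (constrained at step 0)

A->DBD, B->D, C->AAD, D->C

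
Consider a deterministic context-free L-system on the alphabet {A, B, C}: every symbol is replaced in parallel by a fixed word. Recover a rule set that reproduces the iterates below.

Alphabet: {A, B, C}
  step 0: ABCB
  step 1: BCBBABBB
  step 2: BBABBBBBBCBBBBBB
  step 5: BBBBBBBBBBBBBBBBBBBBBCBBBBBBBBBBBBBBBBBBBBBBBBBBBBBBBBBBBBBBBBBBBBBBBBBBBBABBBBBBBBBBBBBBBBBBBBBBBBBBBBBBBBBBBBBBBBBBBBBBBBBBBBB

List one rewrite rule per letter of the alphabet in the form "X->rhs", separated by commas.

A->BC, B->BB, C->AB

  step 1 ⇒ step 2: BCBBABBB ⇒ BB·AB·BB·BB·BC·BB·BB·BB
    A ↦ BC
    B ↦ BB
    C ↦ AB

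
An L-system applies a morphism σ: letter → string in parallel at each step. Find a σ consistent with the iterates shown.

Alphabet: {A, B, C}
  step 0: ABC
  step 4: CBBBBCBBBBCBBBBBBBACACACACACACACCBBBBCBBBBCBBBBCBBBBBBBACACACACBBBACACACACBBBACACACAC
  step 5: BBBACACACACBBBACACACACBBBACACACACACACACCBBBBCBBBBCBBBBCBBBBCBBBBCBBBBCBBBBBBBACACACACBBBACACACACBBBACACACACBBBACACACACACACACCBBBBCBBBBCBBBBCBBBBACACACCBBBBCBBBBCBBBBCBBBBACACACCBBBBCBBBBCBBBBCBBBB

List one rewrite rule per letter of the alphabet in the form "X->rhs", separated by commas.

  step 4 ⇒ step 5: CBBBBCBBBBCBBBBBBBACACACACACACACCBBBBCBBBBCBBBBCBBBBBBBACACACACBBBACACACACBBBACACACAC ⇒ BBB·AC·AC·AC·AC·BBB·AC·AC·AC·AC·BBB·AC·AC·AC·AC·AC·AC·AC·CB·BBB·CB·BBB·CB·BBB·CB·BBB·CB·BBB·CB·BBB·CB·BBB·BBB·AC·AC·AC·AC·BBB·AC·AC·AC·AC·BBB·AC·AC·AC·AC·BBB·AC·AC·AC·AC·AC·AC·AC·CB·BBB·CB·BBB·CB·BBB·CB·BBB·AC·AC·AC·CB·BBB·CB·BBB·CB·BBB·CB·BBB·AC·AC·AC·CB·BBB·CB·BBB·CB·BBB·CB·BBB
    A ↦ CB
    B ↦ AC
    C ↦ BBB

A->CB, B->AC, C->BBB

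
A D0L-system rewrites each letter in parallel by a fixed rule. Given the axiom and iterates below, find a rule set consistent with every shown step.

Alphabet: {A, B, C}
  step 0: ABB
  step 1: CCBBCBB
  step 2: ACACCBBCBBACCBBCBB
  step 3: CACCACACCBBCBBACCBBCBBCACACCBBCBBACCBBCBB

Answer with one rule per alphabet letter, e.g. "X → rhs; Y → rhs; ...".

  step 2 ⇒ step 3: ACACCBBCBBACCBBCBB ⇒ C·AC·C·AC·AC·CBB·CBB·AC·CBB·CBB·C·AC·AC·CBB·CBB·AC·CBB·CBB
    A ↦ C
    B ↦ CBB
    C ↦ AC

A->C, B->CBB, C->AC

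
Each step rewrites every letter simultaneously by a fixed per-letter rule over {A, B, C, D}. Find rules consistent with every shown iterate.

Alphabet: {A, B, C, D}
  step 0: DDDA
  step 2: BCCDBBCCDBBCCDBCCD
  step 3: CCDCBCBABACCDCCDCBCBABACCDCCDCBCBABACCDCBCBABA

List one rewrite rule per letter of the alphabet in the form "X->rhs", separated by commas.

A->B, B->CCD, C->CB, D->ABA

  step 2 ⇒ step 3: BCCDBBCCDBBCCDBCCD ⇒ CCD·CB·CB·ABA·CCD·CCD·CB·CB·ABA·CCD·CCD·CB·CB·ABA·CCD·CB·CB·ABA
    B ↦ CCD
    C ↦ CB
    D ↦ ABA
    A ↦ B  (constrained at step 0)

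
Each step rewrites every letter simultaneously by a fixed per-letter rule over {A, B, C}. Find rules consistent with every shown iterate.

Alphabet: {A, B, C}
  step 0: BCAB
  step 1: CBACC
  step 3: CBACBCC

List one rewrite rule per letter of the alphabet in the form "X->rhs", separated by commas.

A->AC, B->C, C->B

  step 0 ⇒ step 1: BCAB ⇒ C·B·AC·C
    A ↦ AC
    B ↦ C
    C ↦ B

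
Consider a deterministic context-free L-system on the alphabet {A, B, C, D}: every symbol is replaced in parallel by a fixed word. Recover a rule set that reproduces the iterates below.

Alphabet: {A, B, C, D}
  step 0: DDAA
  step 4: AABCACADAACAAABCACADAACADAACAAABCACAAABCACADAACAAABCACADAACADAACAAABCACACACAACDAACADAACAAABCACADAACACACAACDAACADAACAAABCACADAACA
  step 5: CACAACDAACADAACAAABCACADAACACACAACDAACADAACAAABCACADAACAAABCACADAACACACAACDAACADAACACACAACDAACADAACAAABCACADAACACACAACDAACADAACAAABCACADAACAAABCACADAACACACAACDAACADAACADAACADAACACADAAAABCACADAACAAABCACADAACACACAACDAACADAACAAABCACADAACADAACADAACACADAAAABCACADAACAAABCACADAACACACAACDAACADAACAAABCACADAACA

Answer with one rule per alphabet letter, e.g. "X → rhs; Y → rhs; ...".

  step 4 ⇒ step 5: AABCACADAACAAABCACADAACADAACAAABCACAAABCACADAACAAABCACADAACADAACAAABCACACACAACDAACADAACAAABCACADAACACACAACDAACADAACAAABCACADAACA ⇒ CA·CA·AC·DAA·CA·DAA·CA·AAB·CA·CA·DAA·CA·CA·CA·AC·DAA·CA·DAA·CA·AAB·CA·CA·DAA·CA·AAB·CA·CA·DAA·CA·CA·CA·AC·DAA·CA·DAA·CA·CA·CA·AC·DAA·CA·DAA·CA·AAB·CA·CA·DAA·CA·CA·CA·AC·DAA·CA·DAA·CA·AAB·CA·CA·DAA·CA·AAB·CA·CA·DAA·CA·CA·CA·AC·DAA·CA·DAA·CA·DAA·CA·DAA·CA·CA·DAA·AAB·CA·CA·DAA·CA·AAB·CA·CA·DAA·CA·CA·CA·AC·DAA·CA·DAA·CA·AAB·CA·CA·DAA·CA·DAA·CA·DAA·CA·CA·DAA·AAB·CA·CA·DAA·CA·AAB·CA·CA·DAA·CA·CA·CA·AC·DAA·CA·DAA·CA·AAB·CA·CA·DAA·CA
    A ↦ CA
    B ↦ AC
    C ↦ DAA
    D ↦ AAB

A->CA, B->AC, C->DAA, D->AAB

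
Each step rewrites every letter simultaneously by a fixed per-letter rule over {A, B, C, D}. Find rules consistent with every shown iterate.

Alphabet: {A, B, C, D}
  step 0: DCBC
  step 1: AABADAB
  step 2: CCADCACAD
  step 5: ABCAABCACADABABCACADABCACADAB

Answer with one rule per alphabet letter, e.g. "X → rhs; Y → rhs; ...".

  step 1 ⇒ step 2: AABADAB ⇒ C·C·AD·C·A·C·AD
    A ↦ C
    B ↦ AD
    D ↦ A
  step 0 ⇒ step 1: DCBC ⇒ A·AB·AD·AB
    C ↦ AB

A->C, B->AD, C->AB, D->A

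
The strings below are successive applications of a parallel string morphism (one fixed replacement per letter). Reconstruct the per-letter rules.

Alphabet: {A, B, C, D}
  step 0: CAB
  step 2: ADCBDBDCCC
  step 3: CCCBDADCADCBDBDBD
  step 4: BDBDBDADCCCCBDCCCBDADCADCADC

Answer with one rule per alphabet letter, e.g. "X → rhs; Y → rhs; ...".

A->CC, B->AD, C->BD, D->C

  step 3 ⇒ step 4: CCCBDADCADCBDBDBD ⇒ BD·BD·BD·AD·C·CC·C·BD·CC·C·BD·AD·C·AD·C·AD·C
    A ↦ CC
    B ↦ AD
    C ↦ BD
    D ↦ C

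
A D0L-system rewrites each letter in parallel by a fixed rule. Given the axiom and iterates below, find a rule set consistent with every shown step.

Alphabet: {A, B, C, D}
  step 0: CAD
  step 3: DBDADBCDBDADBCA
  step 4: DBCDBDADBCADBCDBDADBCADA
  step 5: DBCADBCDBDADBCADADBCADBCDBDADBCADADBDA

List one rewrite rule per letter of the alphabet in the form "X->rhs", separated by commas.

A->DA, B->C, C->A, D->DB

  step 4 ⇒ step 5: DBCDBDADBCADBCDBDADBCADA ⇒ DB·C·A·DB·C·DB·DA·DB·C·A·DA·DB·C·A·DB·C·DB·DA·DB·C·A·DA·DB·DA
    A ↦ DA
    B ↦ C
    C ↦ A
    D ↦ DB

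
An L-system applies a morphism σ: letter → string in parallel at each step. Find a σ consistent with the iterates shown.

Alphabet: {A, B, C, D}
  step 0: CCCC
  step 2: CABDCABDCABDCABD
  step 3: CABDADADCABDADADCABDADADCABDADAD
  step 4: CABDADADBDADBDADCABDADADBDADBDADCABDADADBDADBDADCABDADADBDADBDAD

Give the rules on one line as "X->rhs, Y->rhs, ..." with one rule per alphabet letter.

  step 3 ⇒ step 4: CABDADADCABDADADCABDADADCABDADAD ⇒ CA·BD·AD·AD·BD·AD·BD·AD·CA·BD·AD·AD·BD·AD·BD·AD·CA·BD·AD·AD·BD·AD·BD·AD·CA·BD·AD·AD·BD·AD·BD·AD
    A ↦ BD
    B ↦ AD
    C ↦ CA
    D ↦ AD

A->BD, B->AD, C->CA, D->AD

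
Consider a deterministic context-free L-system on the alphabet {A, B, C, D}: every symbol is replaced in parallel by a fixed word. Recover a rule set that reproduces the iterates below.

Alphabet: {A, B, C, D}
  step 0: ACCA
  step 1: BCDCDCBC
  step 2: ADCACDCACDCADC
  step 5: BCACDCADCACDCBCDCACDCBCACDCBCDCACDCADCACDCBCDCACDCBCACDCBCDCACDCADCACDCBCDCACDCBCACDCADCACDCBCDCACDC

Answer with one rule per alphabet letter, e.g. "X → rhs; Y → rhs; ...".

  step 1 ⇒ step 2: BCDCDCBC ⇒ A·DC·AC·DC·AC·DC·A·DC
    B ↦ A
    C ↦ DC
    D ↦ AC
  step 0 ⇒ step 1: ACCA ⇒ BC·DC·DC·BC
    A ↦ BC

A->BC, B->A, C->DC, D->AC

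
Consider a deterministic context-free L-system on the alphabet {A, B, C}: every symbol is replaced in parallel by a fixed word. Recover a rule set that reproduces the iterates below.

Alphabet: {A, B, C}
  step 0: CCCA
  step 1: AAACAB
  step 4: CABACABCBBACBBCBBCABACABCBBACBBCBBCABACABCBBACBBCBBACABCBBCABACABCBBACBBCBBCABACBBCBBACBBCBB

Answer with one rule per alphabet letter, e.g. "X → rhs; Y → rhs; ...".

A->CAB, B->CBB, C->A

  step 0 ⇒ step 1: CCCA ⇒ A·A·A·CAB
    A ↦ CAB
    C ↦ A
    B ↦ CBB  (constrained at step 1)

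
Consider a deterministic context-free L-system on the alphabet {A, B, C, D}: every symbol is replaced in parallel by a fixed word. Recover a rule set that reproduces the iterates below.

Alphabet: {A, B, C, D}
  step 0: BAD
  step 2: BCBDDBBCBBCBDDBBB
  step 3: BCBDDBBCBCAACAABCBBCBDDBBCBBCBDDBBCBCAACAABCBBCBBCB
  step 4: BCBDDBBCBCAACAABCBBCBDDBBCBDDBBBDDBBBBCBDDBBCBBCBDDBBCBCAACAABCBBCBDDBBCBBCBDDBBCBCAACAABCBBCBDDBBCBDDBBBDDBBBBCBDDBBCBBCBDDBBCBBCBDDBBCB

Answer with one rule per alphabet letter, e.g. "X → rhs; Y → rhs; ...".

  step 3 ⇒ step 4: BCBDDBBCBCAACAABCBBCBDDBBCBBCBDDBBCBCAACAABCBBCBBCB ⇒ BCB·DDB·BCB·CAA·CAA·BCB·BCB·DDB·BCB·DDB·B·B·DDB·B·B·BCB·DDB·BCB·BCB·DDB·BCB·CAA·CAA·BCB·BCB·DDB·BCB·BCB·DDB·BCB·CAA·CAA·BCB·BCB·DDB·BCB·DDB·B·B·DDB·B·B·BCB·DDB·BCB·BCB·DDB·BCB·BCB·DDB·BCB
    A ↦ B
    B ↦ BCB
    C ↦ DDB
    D ↦ CAA

A->B, B->BCB, C->DDB, D->CAA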